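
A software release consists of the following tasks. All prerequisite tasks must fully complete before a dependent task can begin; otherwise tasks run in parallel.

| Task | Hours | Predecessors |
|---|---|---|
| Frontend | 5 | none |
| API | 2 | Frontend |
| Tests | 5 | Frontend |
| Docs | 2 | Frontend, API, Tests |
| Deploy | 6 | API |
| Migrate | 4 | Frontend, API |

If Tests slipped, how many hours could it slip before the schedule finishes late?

1

Critical path: Frontend→API→Deploy = 5+2+6 = 13, so the finish is 13 hours.
The longest chain containing Tests totals 12 hours.
So Tests can slip 11 − 10 = 1 hour.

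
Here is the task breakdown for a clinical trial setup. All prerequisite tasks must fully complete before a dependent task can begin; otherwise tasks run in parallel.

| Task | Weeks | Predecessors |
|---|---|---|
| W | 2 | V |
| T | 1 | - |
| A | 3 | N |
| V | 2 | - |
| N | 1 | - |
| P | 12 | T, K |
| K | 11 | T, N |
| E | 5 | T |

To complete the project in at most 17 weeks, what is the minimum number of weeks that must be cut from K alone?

Current finish: 24 weeks; target: 17.
K is on every critical path, so each week cut from K cuts the finish by one (this holds down to a finish of 14).
Need 24 − 17 = 7 weeks off K → K becomes 4 weeks, finish becomes 17.

7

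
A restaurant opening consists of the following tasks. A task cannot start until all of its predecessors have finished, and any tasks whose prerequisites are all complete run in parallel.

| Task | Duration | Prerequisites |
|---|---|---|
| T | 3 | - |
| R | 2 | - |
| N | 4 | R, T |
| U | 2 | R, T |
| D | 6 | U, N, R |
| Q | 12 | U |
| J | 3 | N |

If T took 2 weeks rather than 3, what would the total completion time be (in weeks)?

16

As given, the longest chain is T→U→Q = 3+2+12 = 17, so the finish is 17 weeks.
T is on the critical path; changing it to 2 makes that path 16 weeks.
The critical path is still T→U→Q; finish is now 16 weeks.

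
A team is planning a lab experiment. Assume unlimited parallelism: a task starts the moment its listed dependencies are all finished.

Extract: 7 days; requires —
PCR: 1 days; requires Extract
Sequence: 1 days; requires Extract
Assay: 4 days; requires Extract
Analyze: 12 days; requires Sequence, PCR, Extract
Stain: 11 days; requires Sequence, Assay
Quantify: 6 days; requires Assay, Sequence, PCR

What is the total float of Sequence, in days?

Critical path: Extract→Assay→Stain = 7+4+11 = 22, so the finish is 22 days.
Longest path through Sequence: 20 days (earliest finish 8, latest finish 10).
Slack of Sequence = 9 − 7 = 2 days.

2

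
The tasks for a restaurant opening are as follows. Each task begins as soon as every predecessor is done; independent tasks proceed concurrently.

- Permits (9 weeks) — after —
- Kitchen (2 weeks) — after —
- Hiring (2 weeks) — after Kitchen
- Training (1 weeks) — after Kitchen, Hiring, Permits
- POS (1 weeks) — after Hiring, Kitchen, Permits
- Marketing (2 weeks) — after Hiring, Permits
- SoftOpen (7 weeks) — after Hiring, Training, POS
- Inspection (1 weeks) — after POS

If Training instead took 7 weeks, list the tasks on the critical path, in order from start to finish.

Baseline: Permits→Training→SoftOpen = 9+1+7 = 17 → 17 weeks.
Training lies on that path, so at 7 weeks the path becomes 23 weeks.
The critical path is still Permits→Training→SoftOpen; finish is now 23 weeks.

Permits, Training, SoftOpen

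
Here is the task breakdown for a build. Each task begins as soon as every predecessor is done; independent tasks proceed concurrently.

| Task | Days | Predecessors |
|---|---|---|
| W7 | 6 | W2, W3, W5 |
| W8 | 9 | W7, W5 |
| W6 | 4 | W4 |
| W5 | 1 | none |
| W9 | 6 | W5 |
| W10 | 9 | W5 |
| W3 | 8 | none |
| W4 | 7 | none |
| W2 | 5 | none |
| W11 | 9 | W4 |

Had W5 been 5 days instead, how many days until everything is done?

23

As given, the longest chain is W3→W7→W8 = 8+6+9 = 23, so the finish is 23 days.
W5 is off the critical path — its longest chain is 16 days, giving 7 of slack.
That remains the longest chain; total 23 days.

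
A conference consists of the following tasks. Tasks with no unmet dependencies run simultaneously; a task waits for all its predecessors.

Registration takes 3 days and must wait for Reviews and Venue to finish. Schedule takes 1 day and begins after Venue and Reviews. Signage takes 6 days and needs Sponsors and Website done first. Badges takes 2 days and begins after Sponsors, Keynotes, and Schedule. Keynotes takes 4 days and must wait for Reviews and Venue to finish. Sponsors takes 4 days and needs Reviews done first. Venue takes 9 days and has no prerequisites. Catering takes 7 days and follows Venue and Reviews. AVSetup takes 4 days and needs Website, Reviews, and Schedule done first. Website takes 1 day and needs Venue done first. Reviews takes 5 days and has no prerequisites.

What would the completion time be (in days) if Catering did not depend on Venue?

Original critical path: Venue→Website→Signage = 9+1+6 = 16 ⇒ 16 days.
Without Venue→Catering, Catering's earliest start moves from 9 to 5.
After: Venue→Website→Signage = 9+1+6 = 16 → 16 days.

16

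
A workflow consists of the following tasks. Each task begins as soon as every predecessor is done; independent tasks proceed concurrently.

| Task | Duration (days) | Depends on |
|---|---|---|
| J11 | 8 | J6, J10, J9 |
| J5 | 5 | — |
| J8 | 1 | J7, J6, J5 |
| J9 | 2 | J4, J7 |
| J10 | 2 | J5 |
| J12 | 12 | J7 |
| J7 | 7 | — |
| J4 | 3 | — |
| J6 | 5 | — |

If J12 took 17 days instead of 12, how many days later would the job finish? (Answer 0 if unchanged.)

The binding path is J7→J12 = 7+12 = 19; finish at 19 days.
J12 lies on that path, so at 17 days the path becomes 24 days.
That remains the longest chain; total 24 days.
Change in finish: 24 − 19 = +5 days.

5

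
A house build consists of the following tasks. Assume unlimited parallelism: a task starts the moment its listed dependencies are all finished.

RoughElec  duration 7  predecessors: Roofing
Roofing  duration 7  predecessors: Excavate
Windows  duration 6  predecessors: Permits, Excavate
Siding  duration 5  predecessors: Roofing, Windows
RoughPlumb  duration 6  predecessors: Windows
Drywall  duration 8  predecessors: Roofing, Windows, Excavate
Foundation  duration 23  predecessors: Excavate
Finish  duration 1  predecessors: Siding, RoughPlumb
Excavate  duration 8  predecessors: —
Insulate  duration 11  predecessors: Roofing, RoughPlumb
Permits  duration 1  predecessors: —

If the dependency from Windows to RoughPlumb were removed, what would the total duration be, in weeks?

31

Before: longest chain Excavate→Foundation = 8+23 = 31, finish 31.
Without Windows→RoughPlumb, RoughPlumb's earliest start moves from 14 to 0.
After: Excavate→Foundation = 8+23 = 31 → 31 weeks.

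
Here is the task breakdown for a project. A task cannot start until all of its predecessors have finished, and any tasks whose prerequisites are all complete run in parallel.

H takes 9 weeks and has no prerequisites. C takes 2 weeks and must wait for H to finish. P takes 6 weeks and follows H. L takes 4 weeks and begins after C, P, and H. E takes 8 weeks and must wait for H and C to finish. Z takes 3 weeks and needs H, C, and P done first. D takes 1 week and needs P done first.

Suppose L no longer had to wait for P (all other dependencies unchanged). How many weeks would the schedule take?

19

Before: longest chain H→C→E = 9+2+8 = 19, finish 19.
Without P→L, L's earliest start moves from 15 to 11.
New critical path: H→C→E = 9+2+8 = 19 ⇒ 19 weeks.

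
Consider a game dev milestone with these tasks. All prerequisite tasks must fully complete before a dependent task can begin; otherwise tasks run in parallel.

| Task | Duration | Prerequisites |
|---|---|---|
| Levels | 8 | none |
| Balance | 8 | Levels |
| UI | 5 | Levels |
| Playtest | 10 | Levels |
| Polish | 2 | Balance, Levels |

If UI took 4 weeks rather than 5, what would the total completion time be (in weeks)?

18

Actual critical path: Levels→Balance→Polish = 8+8+2 = 18 ⇒ 18 weeks.
UI has 5 weeks of float (longest path through it is 13).
The critical path is still Levels→Balance→Polish; finish is now 18 weeks.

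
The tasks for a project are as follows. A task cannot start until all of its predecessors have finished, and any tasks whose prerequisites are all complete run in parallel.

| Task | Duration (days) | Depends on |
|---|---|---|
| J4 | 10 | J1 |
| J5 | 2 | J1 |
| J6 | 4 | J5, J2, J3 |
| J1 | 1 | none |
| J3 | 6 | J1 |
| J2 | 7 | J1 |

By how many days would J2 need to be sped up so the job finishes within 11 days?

1

Current finish: 12 days; target: 11.
J2 is on every critical path, so each day cut from J2 cuts the finish by one (this holds down to a finish of 11).
Need 12 − 11 = 1 day off J2 → J2 becomes 6 days, finish becomes 11.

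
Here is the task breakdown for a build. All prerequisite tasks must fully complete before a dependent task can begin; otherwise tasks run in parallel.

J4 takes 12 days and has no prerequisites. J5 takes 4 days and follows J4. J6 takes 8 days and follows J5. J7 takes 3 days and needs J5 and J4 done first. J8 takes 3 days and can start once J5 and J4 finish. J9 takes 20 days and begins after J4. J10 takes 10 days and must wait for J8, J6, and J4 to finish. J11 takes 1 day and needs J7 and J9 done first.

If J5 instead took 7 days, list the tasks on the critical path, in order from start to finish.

J4, J5, J6, J10

Baseline: J4→J5→J6→J10 = 12+4+8+10 = 34 → 34 days.
Since J5 is critical, the +3 change carries straight to that chain (now 37 days).
That remains the longest chain; total 37 days.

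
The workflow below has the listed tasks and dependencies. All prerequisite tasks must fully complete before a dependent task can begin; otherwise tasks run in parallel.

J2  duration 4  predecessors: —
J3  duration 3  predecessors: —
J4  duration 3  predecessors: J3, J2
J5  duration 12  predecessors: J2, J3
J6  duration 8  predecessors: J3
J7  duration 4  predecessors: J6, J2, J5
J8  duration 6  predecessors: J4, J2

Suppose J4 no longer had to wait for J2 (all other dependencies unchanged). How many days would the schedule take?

Original critical path: J2→J5→J7 = 4+12+4 = 20 ⇒ 20 days.
Without J2→J4, J4's earliest start moves from 4 to 3.
After: J2→J5→J7 = 4+12+4 = 20 → 20 days.

20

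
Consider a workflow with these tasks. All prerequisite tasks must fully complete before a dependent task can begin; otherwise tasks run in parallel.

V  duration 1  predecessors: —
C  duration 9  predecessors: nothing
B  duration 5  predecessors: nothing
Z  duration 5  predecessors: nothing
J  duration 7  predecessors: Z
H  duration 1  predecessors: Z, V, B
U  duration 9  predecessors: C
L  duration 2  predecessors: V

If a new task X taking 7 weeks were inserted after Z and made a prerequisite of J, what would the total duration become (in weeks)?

Originally the schedule takes 18 weeks.
With X inserted, J now waits for max(Z, X).
New critical path: Z→X→J = 5+7+7 = 19 ⇒ 19 weeks.

19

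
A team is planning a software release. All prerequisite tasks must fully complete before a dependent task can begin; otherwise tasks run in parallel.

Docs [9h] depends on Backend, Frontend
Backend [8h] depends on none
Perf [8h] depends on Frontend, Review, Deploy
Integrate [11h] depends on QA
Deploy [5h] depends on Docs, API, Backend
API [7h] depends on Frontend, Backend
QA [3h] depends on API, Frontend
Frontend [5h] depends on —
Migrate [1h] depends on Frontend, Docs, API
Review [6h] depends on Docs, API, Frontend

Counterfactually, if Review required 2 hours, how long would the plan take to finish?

30

The binding path is Backend→Docs→Review→Perf = 8+9+6+8 = 31; finish at 31 hours.
Since Review is critical, the -4 change carries straight to that chain (now 27 hours).
The binding chain switches to Backend→Docs→Deploy→Perf = 8+9+5+8 = 30; finish 30 hours.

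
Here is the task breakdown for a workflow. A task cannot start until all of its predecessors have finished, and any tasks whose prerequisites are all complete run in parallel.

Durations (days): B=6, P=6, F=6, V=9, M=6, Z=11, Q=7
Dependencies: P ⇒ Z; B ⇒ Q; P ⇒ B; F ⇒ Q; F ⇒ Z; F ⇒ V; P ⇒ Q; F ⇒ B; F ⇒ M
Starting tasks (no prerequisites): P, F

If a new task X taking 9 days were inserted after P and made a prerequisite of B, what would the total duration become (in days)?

28

Originally the plan takes 19 days.
With X inserted, B now waits for max(F, P, X).
New critical path: P→X→B→Q = 6+9+6+7 = 28 ⇒ 28 days.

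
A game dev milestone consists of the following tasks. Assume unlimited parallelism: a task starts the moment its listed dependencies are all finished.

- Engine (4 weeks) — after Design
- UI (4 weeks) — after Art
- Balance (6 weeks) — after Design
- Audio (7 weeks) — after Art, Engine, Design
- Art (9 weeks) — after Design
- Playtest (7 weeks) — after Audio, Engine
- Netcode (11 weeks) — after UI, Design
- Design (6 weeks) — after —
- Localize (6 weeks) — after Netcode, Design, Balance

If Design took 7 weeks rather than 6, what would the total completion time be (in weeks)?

Baseline: Design→Art→UI→Netcode→Localize = 6+9+4+11+6 = 36 → 36 weeks.
Design lies on that path, so at 7 weeks the path becomes 37 weeks.
That remains the longest chain; total 37 weeks.

37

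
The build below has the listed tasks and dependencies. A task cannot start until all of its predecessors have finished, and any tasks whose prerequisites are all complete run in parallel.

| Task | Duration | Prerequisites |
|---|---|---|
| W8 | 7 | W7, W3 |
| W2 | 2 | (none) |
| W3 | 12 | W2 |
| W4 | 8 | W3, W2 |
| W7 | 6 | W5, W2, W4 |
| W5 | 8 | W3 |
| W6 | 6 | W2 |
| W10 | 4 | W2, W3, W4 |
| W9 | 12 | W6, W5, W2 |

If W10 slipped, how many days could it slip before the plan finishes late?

9

The longest chain is W2→W3→W4→W7→W8 = 2+12+8+6+7 = 35; overall finish 35 days.
W10 finishes as early as 26 and must finish by 35.
Slack of W10 = 31 − 22 = 9 days.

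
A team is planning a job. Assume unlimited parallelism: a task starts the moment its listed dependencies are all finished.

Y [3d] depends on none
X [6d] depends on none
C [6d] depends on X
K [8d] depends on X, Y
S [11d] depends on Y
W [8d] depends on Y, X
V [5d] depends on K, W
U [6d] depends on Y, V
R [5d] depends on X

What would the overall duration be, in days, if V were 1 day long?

21

Actual critical path: X→K→V→U = 6+8+5+6 = 25 ⇒ 25 days.
V is on the critical path; changing it to 1 makes that path 21 days.
That remains the longest chain; total 21 days.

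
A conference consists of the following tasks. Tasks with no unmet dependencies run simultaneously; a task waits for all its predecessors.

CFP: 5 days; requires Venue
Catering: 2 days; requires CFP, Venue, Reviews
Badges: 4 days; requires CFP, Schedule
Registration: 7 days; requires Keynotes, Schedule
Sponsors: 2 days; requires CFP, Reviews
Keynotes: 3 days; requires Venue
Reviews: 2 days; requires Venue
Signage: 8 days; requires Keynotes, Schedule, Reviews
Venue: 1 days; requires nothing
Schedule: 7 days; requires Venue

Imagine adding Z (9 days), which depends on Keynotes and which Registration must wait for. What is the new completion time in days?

20

Originally the conference takes 16 days.
With Z inserted, Registration now waits for max(Keynotes, Schedule, Z).
New critical path: Venue→Keynotes→Z→Registration = 1+3+9+7 = 20 ⇒ 20 days.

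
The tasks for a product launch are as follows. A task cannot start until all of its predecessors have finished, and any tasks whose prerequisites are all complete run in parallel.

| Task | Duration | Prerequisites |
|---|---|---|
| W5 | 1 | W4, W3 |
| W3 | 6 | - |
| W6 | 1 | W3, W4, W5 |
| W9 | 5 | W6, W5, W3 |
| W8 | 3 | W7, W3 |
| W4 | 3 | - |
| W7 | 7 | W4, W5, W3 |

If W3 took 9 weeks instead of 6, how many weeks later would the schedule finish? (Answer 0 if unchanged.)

The binding path is W3→W5→W7→W8 = 6+1+7+3 = 17; finish at 17 weeks.
W3 is on the critical path; changing it to 9 makes that path 20 weeks.
The critical path is still W3→W5→W7→W8; finish is now 20 weeks.
Change in finish: 20 − 17 = +3 weeks.

3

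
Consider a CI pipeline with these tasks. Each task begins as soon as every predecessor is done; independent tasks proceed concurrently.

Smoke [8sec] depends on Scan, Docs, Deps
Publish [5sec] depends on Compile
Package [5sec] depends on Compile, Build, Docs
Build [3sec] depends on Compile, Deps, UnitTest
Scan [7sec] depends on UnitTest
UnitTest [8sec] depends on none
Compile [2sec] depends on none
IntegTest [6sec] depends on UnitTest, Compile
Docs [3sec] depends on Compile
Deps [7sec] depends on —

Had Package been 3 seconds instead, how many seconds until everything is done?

23

Actual critical path: UnitTest→Scan→Smoke = 8+7+8 = 23 ⇒ 23 seconds.
The longest path through Package is only 16 seconds, so Package has float 7.
The critical path is still UnitTest→Scan→Smoke; finish is now 23 seconds.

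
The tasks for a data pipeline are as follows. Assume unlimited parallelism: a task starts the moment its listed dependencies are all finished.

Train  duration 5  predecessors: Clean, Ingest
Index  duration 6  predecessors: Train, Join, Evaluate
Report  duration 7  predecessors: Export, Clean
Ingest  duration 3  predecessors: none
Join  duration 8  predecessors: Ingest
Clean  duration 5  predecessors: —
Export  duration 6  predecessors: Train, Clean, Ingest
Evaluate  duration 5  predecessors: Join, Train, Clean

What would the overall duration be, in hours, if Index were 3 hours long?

Critical path before the change: Clean→Train→Export→Report = 5+5+6+7 = 23 giving 23 hours.
Index has 1 hour of float (longest path through it is 22).
No other chain overtakes it, so the finish is 23 hours.

23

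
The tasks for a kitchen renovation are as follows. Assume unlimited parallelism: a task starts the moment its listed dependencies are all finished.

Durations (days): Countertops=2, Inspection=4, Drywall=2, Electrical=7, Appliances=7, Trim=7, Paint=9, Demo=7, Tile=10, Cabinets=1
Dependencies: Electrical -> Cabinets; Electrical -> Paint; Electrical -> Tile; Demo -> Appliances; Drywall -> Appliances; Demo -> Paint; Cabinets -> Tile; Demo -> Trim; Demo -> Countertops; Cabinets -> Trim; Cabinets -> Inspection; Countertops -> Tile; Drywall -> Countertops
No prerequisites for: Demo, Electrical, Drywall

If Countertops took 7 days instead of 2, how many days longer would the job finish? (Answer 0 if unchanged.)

The binding path is Demo→Countertops→Tile = 7+2+10 = 19; finish at 19 days.
Countertops is on the critical path; changing it to 7 makes that path 24 days.
No other chain overtakes it, so the finish is 24 days.
Change in finish: 24 − 19 = +5 days.

5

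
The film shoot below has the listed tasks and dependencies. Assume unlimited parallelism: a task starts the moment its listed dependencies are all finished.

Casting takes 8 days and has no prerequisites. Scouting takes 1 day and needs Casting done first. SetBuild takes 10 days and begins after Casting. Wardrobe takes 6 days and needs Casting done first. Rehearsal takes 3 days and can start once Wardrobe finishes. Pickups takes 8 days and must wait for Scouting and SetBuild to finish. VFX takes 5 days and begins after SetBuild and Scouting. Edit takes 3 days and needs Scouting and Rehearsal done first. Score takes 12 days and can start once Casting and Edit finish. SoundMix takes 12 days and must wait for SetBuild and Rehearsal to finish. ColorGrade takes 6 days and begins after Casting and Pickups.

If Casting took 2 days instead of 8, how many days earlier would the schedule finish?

Actual critical path: Casting→SetBuild→Pickups→ColorGrade = 8+10+8+6 = 32 ⇒ 32 days.
Since Casting is critical, the -6 change carries straight to that chain (now 26 days).
The critical path is still Casting→SetBuild→Pickups→ColorGrade; finish is now 26 days.
Change in finish: 26 − 32 = -6 days.

6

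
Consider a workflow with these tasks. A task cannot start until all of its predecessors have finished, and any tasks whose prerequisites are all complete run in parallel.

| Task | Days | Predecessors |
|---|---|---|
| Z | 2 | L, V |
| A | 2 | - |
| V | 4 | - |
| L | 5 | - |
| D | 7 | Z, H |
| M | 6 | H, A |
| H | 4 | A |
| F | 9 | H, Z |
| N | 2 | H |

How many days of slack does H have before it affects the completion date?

L→Z→F = 5+2+9 = 16 sets the makespan at 16 days.
H finishes as early as 6 and must finish by 7.
Slack of H = 3 − 2 = 1 day.

1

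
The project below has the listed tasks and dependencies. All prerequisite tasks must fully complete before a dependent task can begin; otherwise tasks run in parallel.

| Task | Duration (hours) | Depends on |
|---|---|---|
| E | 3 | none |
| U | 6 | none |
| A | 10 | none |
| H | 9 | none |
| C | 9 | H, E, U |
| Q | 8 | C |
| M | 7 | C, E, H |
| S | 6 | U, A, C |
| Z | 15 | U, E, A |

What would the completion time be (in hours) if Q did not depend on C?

With the dependency in place, H→C→Q = 9+9+8 = 26 sets the finish at 26 hours.
Without C→Q, Q's earliest start moves from 18 to 0.
The longest chain is now A→Z = 10+15 = 25, so the project takes 25 hours.

25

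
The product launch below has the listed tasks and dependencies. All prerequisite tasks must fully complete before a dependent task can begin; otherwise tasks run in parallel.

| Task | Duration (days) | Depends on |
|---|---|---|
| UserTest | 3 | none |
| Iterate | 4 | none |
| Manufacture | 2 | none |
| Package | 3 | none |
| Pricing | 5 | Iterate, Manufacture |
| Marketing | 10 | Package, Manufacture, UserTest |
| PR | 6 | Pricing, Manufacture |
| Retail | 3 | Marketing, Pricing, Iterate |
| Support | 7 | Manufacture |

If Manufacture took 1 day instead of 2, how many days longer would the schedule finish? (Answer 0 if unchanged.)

0

Critical path before the change: UserTest→Marketing→Retail = 3+10+3 = 16 giving 16 days.
Manufacture has 1 day of float (longest path through it is 15).
That remains the longest chain; total 16 days.
Change in finish: 16 − 16 = +0 days.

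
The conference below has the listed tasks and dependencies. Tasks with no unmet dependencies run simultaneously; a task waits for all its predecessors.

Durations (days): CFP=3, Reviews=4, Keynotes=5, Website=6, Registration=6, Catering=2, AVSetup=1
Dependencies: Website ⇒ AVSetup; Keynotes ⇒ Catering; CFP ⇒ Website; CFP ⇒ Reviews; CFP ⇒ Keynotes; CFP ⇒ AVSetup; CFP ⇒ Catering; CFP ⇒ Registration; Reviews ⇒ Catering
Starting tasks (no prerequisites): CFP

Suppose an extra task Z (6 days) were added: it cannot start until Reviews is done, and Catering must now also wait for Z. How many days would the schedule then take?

Originally the schedule takes 10 days.
With Z inserted, Catering now waits for max(Reviews, CFP, Keynotes, Z).
New critical path: CFP→Reviews→Z→Catering = 3+4+6+2 = 15 ⇒ 15 days.

15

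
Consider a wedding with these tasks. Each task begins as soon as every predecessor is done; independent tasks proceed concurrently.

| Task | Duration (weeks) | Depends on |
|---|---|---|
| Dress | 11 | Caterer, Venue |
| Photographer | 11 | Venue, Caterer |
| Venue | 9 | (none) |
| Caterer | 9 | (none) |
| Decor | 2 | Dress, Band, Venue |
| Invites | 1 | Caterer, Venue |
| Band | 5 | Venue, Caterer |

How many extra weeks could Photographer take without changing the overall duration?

Critical path: Venue→Dress→Decor = 9+11+2 = 22, so the finish is 22 weeks.
Longest path through Photographer: 20 weeks (earliest finish 20, latest finish 22).
Float = 22 − 20 = 2.

2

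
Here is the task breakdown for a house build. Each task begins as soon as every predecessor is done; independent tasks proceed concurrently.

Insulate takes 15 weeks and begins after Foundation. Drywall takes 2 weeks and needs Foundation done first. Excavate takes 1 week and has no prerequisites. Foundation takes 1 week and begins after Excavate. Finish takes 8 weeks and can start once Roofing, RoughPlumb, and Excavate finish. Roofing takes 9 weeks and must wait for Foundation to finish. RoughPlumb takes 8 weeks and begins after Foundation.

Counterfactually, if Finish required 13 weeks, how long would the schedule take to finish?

24

As given, the longest chain is Excavate→Foundation→Roofing→Finish = 1+1+9+8 = 19, so the finish is 19 weeks.
Since Finish is critical, the +5 change carries straight to that chain (now 24 weeks).
The critical path is still Excavate→Foundation→Roofing→Finish; finish is now 24 weeks.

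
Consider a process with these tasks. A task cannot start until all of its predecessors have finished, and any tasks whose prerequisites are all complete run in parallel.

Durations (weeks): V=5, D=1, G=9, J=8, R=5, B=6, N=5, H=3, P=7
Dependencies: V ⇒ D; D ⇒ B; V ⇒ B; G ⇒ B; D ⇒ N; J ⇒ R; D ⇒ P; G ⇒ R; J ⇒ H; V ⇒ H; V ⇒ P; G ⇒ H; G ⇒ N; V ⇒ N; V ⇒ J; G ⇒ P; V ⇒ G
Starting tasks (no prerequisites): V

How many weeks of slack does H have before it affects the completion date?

4

Critical path: V→G→P = 5+9+7 = 21, so the finish is 21 weeks.
H finishes as early as 17 and must finish by 21.
Slack of H = 18 − 14 = 4 weeks.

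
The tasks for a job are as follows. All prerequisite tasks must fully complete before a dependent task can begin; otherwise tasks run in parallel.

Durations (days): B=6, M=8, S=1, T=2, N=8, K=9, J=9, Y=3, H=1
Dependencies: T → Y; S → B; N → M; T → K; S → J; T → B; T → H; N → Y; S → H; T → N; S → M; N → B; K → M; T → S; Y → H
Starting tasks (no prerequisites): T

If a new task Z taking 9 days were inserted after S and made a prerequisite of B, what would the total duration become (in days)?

19

Originally the project takes 19 days.
With Z inserted, B now waits for max(S, T, N, Z).
New critical path: T→K→M = 2+9+8 = 19 ⇒ 19 days.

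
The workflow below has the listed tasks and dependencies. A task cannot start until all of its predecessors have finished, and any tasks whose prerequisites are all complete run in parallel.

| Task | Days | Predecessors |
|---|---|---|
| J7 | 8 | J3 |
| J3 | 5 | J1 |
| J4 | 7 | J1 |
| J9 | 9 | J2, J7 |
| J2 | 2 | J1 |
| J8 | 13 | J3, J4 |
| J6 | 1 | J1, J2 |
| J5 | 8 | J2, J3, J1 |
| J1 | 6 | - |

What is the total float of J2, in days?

11

The longest chain is J1→J3→J7→J9 = 6+5+8+9 = 28; overall finish 28 days.
Longest path through J2: 17 days (earliest finish 8, latest finish 19).
So J2 can slip 19 − 8 = 11 days.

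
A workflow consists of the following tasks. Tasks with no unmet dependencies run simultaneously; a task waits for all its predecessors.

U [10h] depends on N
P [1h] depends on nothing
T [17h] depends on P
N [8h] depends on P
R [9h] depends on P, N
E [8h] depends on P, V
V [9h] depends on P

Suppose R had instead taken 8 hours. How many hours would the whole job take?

The binding path is P→N→U = 1+8+10 = 19; finish at 19 hours.
R is off the critical path — its longest chain is 18 hours, giving 1 of slack.
The critical path is still P→N→U; finish is now 19 hours.

19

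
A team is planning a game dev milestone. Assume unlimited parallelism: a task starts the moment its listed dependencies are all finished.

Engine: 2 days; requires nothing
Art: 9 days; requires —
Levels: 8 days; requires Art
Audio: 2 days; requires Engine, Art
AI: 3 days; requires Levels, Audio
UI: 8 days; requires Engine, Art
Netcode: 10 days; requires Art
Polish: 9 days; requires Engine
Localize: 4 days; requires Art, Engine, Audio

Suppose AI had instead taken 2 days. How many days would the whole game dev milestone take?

Actual critical path: Art→Levels→AI = 9+8+3 = 20 ⇒ 20 days.
AI lies on that path, so at 2 days the path becomes 19 days.
The critical path is still Art→Levels→AI; finish is now 19 days.

19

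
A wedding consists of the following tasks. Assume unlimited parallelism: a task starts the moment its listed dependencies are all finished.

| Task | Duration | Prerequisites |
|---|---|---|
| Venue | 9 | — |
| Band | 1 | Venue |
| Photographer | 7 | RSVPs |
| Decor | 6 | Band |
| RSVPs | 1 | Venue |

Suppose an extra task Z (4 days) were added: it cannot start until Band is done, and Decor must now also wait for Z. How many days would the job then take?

20

Originally the job takes 17 days.
With Z inserted, Decor now waits for max(Band, Z).
New critical path: Venue→Band→Z→Decor = 9+1+4+6 = 20 ⇒ 20 days.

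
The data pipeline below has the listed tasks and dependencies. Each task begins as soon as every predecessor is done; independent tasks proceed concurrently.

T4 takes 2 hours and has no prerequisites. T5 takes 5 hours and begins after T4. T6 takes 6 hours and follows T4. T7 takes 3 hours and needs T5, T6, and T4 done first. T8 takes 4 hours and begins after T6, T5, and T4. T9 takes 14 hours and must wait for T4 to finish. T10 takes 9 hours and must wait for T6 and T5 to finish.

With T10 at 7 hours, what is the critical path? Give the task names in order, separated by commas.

Critical path before the change: T4→T6→T10 = 2+6+9 = 17 giving 17 hours.
T10 is on the critical path; changing it to 7 makes that path 15 hours.
Now T4→T9 = 2+14 = 16 is longest, so the finish becomes 16 hours.

T4, T9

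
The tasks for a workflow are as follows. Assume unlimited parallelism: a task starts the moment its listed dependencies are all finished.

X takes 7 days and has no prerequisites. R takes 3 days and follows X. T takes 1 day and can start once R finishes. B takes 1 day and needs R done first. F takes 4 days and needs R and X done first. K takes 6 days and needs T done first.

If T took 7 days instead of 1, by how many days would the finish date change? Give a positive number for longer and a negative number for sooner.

The binding path is X→R→T→K = 7+3+1+6 = 17; finish at 17 days.
T lies on that path, so at 7 days the path becomes 23 days.
No other chain overtakes it, so the finish is 23 days.
Change in finish: 23 − 17 = +6 days.

6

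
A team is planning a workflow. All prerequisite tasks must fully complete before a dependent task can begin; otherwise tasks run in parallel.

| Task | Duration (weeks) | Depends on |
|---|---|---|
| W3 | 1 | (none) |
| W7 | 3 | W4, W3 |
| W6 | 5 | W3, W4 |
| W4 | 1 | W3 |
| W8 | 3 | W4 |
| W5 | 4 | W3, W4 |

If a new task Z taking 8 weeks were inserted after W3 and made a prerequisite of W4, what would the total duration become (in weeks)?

15

Originally the job takes 7 weeks.
With Z inserted, W4 now waits for max(W3, Z).
New critical path: W3→Z→W4→W6 = 1+8+1+5 = 15 ⇒ 15 weeks.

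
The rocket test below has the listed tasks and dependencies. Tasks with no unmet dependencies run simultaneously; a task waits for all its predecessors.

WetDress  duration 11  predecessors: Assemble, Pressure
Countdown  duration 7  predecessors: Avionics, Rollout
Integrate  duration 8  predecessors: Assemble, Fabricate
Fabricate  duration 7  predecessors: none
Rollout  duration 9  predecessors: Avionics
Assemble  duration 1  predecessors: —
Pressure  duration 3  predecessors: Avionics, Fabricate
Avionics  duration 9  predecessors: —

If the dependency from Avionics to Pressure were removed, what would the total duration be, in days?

25

Original critical path: Avionics→Rollout→Countdown = 9+9+7 = 25 ⇒ 25 days.
Without Avionics→Pressure, Pressure's earliest start moves from 9 to 7.
After: Avionics→Rollout→Countdown = 9+9+7 = 25 → 25 days.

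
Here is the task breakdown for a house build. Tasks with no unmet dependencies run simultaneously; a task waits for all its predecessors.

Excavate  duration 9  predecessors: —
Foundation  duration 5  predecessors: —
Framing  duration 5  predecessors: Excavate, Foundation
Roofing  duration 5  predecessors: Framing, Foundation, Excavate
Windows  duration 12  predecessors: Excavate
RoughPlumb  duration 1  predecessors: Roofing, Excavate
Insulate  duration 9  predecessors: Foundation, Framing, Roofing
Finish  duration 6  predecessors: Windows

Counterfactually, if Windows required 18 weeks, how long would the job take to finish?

33

Critical path before the change: Excavate→Framing→Roofing→Insulate = 9+5+5+9 = 28 giving 28 weeks.
Windows is off the critical path — its longest chain is 27 weeks, giving 1 of slack.
Now Excavate→Windows→Finish = 9+18+6 = 33 is longest, so the finish becomes 33 weeks.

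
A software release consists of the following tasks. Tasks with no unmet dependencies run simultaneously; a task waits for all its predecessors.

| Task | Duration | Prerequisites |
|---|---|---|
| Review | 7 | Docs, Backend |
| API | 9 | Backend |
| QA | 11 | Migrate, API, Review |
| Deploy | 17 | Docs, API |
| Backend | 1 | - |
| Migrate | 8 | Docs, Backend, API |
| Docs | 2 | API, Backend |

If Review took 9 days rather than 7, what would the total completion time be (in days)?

32

Critical path before the change: Backend→API→Docs→Migrate→QA = 1+9+2+8+11 = 31 giving 31 days.
Review is off the critical path — its longest chain is 30 days, giving 1 of slack.
The binding chain switches to Backend→API→Docs→Review→QA = 1+9+2+9+11 = 32; finish 32 days.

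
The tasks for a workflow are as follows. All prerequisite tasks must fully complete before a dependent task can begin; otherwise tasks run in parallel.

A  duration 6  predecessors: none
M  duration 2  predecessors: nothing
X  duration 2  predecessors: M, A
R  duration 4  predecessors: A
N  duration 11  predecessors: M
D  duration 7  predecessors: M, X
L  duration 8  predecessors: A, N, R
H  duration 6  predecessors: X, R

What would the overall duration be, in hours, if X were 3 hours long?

21

Critical path before the change: M→N→L = 2+11+8 = 21 giving 21 hours.
The longest path through X is only 15 hours, so X has float 6.
No other chain overtakes it, so the finish is 21 hours.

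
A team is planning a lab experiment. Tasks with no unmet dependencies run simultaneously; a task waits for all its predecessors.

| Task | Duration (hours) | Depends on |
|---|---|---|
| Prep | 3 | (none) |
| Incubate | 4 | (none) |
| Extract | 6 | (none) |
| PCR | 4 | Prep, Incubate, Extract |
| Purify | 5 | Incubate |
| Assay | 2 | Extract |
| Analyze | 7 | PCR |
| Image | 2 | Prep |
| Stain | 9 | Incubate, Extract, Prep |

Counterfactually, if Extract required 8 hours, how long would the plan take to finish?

19

The binding path is Extract→PCR→Analyze = 6+4+7 = 17; finish at 17 hours.
Since Extract is critical, the +2 change carries straight to that chain (now 19 hours).
No other chain overtakes it, so the finish is 19 hours.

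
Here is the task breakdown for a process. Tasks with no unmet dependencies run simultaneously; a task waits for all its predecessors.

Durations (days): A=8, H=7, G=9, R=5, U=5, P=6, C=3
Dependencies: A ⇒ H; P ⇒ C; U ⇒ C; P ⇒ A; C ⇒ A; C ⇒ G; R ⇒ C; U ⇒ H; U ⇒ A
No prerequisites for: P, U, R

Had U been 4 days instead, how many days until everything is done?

Baseline: P→C→A→H = 6+3+8+7 = 24 → 24 days.
The longest path through U is only 23 days, so U has float 1.
That remains the longest chain; total 24 days.

24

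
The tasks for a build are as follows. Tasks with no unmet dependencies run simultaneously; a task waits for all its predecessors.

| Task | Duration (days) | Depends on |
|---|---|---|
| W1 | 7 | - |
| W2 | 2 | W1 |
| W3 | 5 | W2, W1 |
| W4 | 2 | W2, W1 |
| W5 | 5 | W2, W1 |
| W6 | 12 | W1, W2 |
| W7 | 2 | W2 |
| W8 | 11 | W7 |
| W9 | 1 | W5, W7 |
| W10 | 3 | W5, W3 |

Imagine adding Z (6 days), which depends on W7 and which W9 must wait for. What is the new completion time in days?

Originally the job takes 22 days.
With Z inserted, W9 now waits for max(W5, W7, Z).
New critical path: W1→W2→W7→W8 = 7+2+2+11 = 22 ⇒ 22 days.

22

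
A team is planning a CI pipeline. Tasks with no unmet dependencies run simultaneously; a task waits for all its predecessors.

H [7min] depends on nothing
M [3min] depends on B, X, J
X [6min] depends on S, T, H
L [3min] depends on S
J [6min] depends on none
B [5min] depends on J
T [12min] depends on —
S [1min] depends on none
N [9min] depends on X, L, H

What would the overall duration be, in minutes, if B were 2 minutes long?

27

Actual critical path: T→X→N = 12+6+9 = 27 ⇒ 27 minutes.
B has 13 minutes of float (longest path through it is 14).
The critical path is still T→X→N; finish is now 27 minutes.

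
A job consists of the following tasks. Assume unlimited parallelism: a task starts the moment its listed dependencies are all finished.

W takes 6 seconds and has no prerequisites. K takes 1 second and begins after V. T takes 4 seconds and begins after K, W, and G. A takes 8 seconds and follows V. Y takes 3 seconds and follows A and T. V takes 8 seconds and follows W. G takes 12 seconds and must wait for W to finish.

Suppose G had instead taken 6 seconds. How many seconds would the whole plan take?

25

Actual critical path: W→G→T→Y = 6+12+4+3 = 25 ⇒ 25 seconds.
G is on the critical path; changing it to 6 makes that path 19 seconds.
Now W→V→A→Y = 6+8+8+3 = 25 is longest, so the finish becomes 25 seconds.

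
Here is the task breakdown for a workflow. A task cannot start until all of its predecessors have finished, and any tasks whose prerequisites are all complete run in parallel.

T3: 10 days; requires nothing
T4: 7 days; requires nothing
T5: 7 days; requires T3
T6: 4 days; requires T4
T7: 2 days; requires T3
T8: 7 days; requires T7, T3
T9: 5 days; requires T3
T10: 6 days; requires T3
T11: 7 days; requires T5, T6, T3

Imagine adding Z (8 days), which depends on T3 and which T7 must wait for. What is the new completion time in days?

Originally the workflow takes 24 days.
With Z inserted, T7 now waits for max(T3, Z).
New critical path: T3→Z→T7→T8 = 10+8+2+7 = 27 ⇒ 27 days.

27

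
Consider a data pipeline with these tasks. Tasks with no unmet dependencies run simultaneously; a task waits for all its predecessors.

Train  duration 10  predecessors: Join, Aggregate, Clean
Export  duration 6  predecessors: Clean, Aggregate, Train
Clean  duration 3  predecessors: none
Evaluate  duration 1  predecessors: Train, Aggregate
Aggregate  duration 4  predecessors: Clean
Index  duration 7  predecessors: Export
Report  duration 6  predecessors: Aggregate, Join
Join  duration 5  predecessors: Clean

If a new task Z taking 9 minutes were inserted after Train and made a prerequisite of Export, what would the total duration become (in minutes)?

40

Originally the job takes 31 minutes.
With Z inserted, Export now waits for max(Clean, Aggregate, Train, Z).
New critical path: Clean→Join→Train→Z→Export→Index = 3+5+10+9+6+7 = 40 ⇒ 40 minutes.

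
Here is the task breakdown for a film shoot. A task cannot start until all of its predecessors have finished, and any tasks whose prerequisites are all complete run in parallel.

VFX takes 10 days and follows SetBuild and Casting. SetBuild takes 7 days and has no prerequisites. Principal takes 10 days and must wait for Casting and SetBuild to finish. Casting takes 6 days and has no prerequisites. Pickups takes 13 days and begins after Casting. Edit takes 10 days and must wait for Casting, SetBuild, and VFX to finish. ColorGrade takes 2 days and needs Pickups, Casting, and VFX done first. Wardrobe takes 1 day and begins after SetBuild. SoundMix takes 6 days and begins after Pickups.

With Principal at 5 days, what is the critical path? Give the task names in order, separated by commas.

As given, the longest chain is SetBuild→VFX→Edit = 7+10+10 = 27, so the finish is 27 days.
Principal has 10 days of float (longest path through it is 17).
That remains the longest chain; total 27 days.

SetBuild, VFX, Edit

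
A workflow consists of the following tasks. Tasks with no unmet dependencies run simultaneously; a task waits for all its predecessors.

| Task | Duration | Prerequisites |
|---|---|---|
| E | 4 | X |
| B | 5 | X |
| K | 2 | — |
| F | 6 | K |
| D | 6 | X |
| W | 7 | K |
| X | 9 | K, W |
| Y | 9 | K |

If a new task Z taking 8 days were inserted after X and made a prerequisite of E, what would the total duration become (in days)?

Originally the plan takes 24 days.
With Z inserted, E now waits for max(X, Z).
New critical path: K→W→X→Z→E = 2+7+9+8+4 = 30 ⇒ 30 days.

30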